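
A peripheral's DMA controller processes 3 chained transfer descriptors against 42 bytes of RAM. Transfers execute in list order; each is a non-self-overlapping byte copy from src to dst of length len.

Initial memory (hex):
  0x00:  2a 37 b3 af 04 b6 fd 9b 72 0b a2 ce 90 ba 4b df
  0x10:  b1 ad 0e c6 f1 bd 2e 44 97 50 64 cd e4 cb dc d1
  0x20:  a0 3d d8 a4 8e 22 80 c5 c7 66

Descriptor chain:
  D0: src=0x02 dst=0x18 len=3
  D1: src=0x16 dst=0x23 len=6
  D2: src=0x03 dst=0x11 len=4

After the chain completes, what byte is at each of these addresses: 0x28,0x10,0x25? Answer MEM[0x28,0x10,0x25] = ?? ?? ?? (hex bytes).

D0: mem[0x18..0x1a] <- [b3 af 04]
D1: mem[0x23..0x28] <- [2e 44 b3 af 04 cd]
D2: mem[0x11..0x14] <- [af 04 b6 fd]
query mem[0x28]=0xcd, mem[0x10]=0xb1, mem[0x25]=0xb3

MEM[0x28,0x10,0x25] = cd b1 b3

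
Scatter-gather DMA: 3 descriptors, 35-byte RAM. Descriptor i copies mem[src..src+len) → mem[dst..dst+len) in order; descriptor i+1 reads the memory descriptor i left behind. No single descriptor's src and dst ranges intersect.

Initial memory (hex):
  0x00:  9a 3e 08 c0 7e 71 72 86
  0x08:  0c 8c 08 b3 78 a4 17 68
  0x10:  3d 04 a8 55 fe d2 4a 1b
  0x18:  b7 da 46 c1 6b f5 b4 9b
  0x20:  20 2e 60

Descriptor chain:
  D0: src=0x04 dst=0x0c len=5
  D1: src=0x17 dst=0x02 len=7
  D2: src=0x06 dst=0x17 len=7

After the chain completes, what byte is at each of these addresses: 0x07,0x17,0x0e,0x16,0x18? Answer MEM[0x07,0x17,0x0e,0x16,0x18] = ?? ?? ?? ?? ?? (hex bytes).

#0 dst[0x0c+5] := {0x7e,0x71,0x72,0x86,0x0c}
#1 dst[0x02+7] := {0x1b,0xb7,0xda,0x46,0xc1,0x6b,0xf5}
#2 dst[0x17+7] := {0xc1,0x6b,0xf5,0x8c,0x08,0xb3,0x7e}
query mem[0x07]=0x6b, mem[0x17]=0xc1, mem[0x0e]=0x72, mem[0x16]=0x4a, mem[0x18]=0x6b

MEM[0x07,0x17,0x0e,0x16,0x18] = 6b c1 72 4a 6b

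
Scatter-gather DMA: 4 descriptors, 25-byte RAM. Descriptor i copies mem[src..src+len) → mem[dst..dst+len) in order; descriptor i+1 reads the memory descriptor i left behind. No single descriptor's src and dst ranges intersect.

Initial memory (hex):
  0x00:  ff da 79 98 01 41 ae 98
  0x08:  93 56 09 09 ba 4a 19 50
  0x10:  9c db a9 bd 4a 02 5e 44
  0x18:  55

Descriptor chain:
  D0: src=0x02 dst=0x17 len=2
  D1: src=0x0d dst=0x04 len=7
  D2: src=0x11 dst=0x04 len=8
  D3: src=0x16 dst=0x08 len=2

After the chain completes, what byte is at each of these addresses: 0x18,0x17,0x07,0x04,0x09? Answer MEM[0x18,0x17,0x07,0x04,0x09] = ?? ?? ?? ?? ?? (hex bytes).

  after D0: wrote 2B at 0x17 = 7998
  after D1: wrote 7B at 0x04 = 4a19509cdba9bd
  after D2: wrote 8B at 0x04 = dba9bd4a025e7998
  after D3: wrote 2B at 0x08 = 5e79
query mem[0x18]=0x98, mem[0x17]=0x79, mem[0x07]=0x4a, mem[0x04]=0xdb, mem[0x09]=0x79

MEM[0x18,0x17,0x07,0x04,0x09] = 98 79 4a db 79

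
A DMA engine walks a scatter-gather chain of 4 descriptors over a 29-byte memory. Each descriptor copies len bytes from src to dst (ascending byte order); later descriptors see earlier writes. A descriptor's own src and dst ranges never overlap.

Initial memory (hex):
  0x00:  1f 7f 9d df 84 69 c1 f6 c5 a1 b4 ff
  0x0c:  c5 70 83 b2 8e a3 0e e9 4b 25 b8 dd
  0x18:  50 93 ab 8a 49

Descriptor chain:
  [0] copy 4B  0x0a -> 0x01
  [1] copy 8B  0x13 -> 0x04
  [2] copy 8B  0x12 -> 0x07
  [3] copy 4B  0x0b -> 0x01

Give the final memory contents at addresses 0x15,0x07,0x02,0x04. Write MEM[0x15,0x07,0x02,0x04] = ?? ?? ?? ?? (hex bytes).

[0] 0x0a->0x01 len=4 : b4 ff c5 70
[1] 0x13->0x04 len=8 : e9 4b 25 b8 dd 50 93 ab
[2] 0x12->0x07 len=8 : 0e e9 4b 25 b8 dd 50 93
[3] 0x0b->0x01 len=4 : b8 dd 50 93
query mem[0x15]=0x25, mem[0x07]=0x0e, mem[0x02]=0xdd, mem[0x04]=0x93

MEM[0x15,0x07,0x02,0x04] = 25 0e dd 93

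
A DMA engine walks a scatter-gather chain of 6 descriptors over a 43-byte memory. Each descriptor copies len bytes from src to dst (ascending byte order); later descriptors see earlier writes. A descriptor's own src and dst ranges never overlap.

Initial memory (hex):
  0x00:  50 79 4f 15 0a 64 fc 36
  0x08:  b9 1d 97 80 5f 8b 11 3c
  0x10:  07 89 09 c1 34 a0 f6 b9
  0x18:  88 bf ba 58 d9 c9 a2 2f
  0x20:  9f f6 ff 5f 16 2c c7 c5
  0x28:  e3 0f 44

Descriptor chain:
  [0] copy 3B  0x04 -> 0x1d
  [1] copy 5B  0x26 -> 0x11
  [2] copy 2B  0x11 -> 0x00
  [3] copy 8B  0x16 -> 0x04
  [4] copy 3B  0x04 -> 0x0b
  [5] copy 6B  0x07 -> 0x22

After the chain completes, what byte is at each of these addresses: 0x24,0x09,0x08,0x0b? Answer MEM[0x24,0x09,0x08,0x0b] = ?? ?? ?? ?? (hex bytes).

MEM[0x24,0x09,0x08,0x0b] = 58 58 ba f6

  after D0: wrote 3B at 0x1d = 0a64fc
  after D1: wrote 5B at 0x11 = c7c5e30f44
  after D2: wrote 2B at 0x00 = c7c5
  after D3: wrote 8B at 0x04 = f6b988bfba58d90a
  after D4: wrote 3B at 0x0b = f6b988
  after D5: wrote 6B at 0x22 = bfba58d9f6b9
query mem[0x24]=0x58, mem[0x09]=0x58, mem[0x08]=0xba, mem[0x0b]=0xf6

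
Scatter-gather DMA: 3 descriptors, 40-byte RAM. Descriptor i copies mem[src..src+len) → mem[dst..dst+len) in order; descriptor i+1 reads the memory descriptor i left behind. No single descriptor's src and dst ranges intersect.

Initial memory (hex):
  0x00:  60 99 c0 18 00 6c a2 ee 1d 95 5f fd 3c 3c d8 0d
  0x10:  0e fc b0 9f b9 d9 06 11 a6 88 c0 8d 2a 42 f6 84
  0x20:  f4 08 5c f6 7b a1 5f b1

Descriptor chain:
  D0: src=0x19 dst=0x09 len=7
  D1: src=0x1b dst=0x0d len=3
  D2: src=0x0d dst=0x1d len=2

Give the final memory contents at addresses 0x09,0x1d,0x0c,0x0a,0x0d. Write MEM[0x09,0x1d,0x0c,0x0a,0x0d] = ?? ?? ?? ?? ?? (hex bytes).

#0 dst[0x09+7] := {0x88,0xc0,0x8d,0x2a,0x42,0xf6,0x84}
#1 dst[0x0d+3] := {0x8d,0x2a,0x42}
#2 dst[0x1d+2] := {0x8d,0x2a}
query mem[0x09]=0x88, mem[0x1d]=0x8d, mem[0x0c]=0x2a, mem[0x0a]=0xc0, mem[0x0d]=0x8d

MEM[0x09,0x1d,0x0c,0x0a,0x0d] = 88 8d 2a c0 8d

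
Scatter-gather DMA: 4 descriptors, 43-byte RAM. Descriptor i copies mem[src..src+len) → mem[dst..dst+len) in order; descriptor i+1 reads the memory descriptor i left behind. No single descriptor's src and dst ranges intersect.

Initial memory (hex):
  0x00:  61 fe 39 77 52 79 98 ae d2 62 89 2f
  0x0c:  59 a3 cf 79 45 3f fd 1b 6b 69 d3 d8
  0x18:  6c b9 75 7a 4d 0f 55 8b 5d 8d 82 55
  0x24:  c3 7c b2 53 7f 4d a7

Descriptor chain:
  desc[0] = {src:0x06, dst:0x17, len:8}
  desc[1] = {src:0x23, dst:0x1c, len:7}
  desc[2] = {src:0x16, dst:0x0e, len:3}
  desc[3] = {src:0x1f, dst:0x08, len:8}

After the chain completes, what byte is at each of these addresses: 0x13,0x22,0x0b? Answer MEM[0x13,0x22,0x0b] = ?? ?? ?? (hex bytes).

D0: mem[0x17..0x1e] <- [98 ae d2 62 89 2f 59 a3]
D1: mem[0x1c..0x22] <- [55 c3 7c b2 53 7f 4d]
D2: mem[0x0e..0x10] <- [d3 98 ae]
D3: mem[0x08..0x0f] <- [b2 53 7f 4d 55 c3 7c b2]
query mem[0x13]=0x1b, mem[0x22]=0x4d, mem[0x0b]=0x4d

MEM[0x13,0x22,0x0b] = 1b 4d 4d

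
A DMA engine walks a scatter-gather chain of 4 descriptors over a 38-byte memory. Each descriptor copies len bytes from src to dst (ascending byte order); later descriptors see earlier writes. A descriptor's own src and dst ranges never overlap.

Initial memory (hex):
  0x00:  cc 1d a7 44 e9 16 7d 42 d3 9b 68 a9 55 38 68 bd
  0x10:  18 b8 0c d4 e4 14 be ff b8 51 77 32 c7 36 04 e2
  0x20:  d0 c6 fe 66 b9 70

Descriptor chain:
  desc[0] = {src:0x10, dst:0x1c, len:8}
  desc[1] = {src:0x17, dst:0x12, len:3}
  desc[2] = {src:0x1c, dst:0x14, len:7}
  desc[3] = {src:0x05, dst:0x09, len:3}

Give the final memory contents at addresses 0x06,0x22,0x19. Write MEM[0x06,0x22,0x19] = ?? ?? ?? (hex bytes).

MEM[0x06,0x22,0x19] = 7d be 14

  after D0: wrote 8B at 0x1c = 18b80cd4e414beff
  after D1: wrote 3B at 0x12 = ffb851
  after D2: wrote 7B at 0x14 = 18b80cd4e414be
  after D3: wrote 3B at 0x09 = 167d42
query mem[0x06]=0x7d, mem[0x22]=0xbe, mem[0x19]=0x14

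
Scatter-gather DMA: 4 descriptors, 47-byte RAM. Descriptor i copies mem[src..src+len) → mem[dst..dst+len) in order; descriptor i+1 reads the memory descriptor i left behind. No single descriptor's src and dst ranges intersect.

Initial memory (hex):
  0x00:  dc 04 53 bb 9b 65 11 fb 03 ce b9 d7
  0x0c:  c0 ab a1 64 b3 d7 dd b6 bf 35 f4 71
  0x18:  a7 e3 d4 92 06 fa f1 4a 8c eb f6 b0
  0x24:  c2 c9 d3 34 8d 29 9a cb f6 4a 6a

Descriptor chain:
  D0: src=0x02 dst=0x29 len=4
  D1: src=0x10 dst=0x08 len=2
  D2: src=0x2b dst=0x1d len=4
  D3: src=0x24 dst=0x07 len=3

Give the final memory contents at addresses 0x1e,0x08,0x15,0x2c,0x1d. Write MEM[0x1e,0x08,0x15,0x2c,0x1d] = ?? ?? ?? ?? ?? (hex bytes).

#0 dst[0x29+4] := {0x53,0xbb,0x9b,0x65}
#1 dst[0x08+2] := {0xb3,0xd7}
#2 dst[0x1d+4] := {0x9b,0x65,0x4a,0x6a}
#3 dst[0x07+3] := {0xc2,0xc9,0xd3}
query mem[0x1e]=0x65, mem[0x08]=0xc9, mem[0x15]=0x35, mem[0x2c]=0x65, mem[0x1d]=0x9b

MEM[0x1e,0x08,0x15,0x2c,0x1d] = 65 c9 35 65 9b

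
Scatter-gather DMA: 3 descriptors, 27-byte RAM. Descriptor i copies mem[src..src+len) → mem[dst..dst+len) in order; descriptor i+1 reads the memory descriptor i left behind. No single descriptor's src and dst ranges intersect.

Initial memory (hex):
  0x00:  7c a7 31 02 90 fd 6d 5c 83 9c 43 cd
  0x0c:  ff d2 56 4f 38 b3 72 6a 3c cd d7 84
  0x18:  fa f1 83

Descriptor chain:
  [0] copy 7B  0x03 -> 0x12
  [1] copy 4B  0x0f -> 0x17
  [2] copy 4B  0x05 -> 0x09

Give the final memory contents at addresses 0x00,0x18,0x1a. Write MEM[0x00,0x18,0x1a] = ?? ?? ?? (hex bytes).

  after D0: wrote 7B at 0x12 = 0290fd6d5c839c
  after D1: wrote 4B at 0x17 = 4f38b302
  after D2: wrote 4B at 0x09 = fd6d5c83
query mem[0x00]=0x7c, mem[0x18]=0x38, mem[0x1a]=0x02

MEM[0x00,0x18,0x1a] = 7c 38 02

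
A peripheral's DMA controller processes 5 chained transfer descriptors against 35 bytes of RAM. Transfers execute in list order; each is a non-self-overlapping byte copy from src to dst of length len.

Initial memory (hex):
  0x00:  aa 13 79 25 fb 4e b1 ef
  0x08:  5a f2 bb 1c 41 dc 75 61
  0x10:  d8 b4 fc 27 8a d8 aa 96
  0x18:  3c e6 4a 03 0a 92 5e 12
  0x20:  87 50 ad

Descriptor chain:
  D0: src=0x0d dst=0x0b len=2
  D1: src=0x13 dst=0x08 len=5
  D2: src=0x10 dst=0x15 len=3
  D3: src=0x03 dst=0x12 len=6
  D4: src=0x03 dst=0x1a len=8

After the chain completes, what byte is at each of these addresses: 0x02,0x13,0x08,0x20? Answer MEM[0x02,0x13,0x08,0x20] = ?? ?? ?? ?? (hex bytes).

MEM[0x02,0x13,0x08,0x20] = 79 fb 27 8a

D0: mem[0x0b..0x0c] <- [dc 75]
D1: mem[0x08..0x0c] <- [27 8a d8 aa 96]
D2: mem[0x15..0x17] <- [d8 b4 fc]
D3: mem[0x12..0x17] <- [25 fb 4e b1 ef 27]
D4: mem[0x1a..0x21] <- [25 fb 4e b1 ef 27 8a d8]
query mem[0x02]=0x79, mem[0x13]=0xfb, mem[0x08]=0x27, mem[0x20]=0x8a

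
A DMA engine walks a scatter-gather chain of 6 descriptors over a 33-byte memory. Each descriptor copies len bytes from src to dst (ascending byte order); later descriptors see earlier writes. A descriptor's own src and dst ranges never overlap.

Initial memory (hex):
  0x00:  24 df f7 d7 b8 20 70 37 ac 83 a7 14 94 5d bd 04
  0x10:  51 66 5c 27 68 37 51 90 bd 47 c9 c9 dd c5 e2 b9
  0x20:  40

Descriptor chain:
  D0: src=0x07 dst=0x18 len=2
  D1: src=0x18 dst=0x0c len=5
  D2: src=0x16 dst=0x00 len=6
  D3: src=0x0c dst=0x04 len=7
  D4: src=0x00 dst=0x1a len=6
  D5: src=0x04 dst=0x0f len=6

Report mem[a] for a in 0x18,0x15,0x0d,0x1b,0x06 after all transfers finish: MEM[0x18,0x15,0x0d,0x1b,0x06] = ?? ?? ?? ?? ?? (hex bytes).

[0] 0x07->0x18 len=2 : 37 ac
[1] 0x18->0x0c len=5 : 37 ac c9 c9 dd
[2] 0x16->0x00 len=6 : 51 90 37 ac c9 c9
[3] 0x0c->0x04 len=7 : 37 ac c9 c9 dd 66 5c
[4] 0x00->0x1a len=6 : 51 90 37 ac 37 ac
[5] 0x04->0x0f len=6 : 37 ac c9 c9 dd 66
query mem[0x18]=0x37, mem[0x15]=0x37, mem[0x0d]=0xac, mem[0x1b]=0x90, mem[0x06]=0xc9

MEM[0x18,0x15,0x0d,0x1b,0x06] = 37 37 ac 90 c9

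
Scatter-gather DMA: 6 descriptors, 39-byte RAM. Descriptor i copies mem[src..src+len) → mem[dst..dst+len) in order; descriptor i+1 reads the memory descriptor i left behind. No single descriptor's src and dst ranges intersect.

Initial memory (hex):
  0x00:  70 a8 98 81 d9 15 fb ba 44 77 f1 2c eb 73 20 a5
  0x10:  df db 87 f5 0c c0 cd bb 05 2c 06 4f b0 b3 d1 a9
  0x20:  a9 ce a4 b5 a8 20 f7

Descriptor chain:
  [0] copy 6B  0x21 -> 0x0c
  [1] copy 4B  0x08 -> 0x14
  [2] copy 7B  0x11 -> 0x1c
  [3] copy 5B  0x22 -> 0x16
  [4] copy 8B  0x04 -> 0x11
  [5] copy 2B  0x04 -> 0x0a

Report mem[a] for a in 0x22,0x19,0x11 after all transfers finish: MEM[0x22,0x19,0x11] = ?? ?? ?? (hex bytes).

MEM[0x22,0x19,0x11] = 2c 20 d9

[0] 0x21->0x0c len=6 : ce a4 b5 a8 20 f7
[1] 0x08->0x14 len=4 : 44 77 f1 2c
[2] 0x11->0x1c len=7 : f7 87 f5 44 77 f1 2c
[3] 0x22->0x16 len=5 : 2c b5 a8 20 f7
[4] 0x04->0x11 len=8 : d9 15 fb ba 44 77 f1 2c
[5] 0x04->0x0a len=2 : d9 15
query mem[0x22]=0x2c, mem[0x19]=0x20, mem[0x11]=0xd9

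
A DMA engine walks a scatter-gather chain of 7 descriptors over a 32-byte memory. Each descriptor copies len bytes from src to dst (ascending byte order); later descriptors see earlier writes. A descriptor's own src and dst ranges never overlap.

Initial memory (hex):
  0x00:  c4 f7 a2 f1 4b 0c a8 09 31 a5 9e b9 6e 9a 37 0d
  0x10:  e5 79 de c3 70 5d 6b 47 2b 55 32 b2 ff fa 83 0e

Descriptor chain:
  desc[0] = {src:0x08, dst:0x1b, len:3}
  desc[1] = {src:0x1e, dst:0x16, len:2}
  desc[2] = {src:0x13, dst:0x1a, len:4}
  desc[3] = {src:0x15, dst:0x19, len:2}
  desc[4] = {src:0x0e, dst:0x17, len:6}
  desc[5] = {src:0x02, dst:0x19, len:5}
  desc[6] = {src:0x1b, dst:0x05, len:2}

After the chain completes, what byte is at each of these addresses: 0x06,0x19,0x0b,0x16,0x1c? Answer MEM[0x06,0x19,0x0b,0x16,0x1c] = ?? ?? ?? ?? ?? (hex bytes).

MEM[0x06,0x19,0x0b,0x16,0x1c] = 0c a2 b9 83 0c

[0] 0x08->0x1b len=3 : 31 a5 9e
[1] 0x1e->0x16 len=2 : 83 0e
[2] 0x13->0x1a len=4 : c3 70 5d 83
[3] 0x15->0x19 len=2 : 5d 83
[4] 0x0e->0x17 len=6 : 37 0d e5 79 de c3
[5] 0x02->0x19 len=5 : a2 f1 4b 0c a8
[6] 0x1b->0x05 len=2 : 4b 0c
query mem[0x06]=0x0c, mem[0x19]=0xa2, mem[0x0b]=0xb9, mem[0x16]=0x83, mem[0x1c]=0x0c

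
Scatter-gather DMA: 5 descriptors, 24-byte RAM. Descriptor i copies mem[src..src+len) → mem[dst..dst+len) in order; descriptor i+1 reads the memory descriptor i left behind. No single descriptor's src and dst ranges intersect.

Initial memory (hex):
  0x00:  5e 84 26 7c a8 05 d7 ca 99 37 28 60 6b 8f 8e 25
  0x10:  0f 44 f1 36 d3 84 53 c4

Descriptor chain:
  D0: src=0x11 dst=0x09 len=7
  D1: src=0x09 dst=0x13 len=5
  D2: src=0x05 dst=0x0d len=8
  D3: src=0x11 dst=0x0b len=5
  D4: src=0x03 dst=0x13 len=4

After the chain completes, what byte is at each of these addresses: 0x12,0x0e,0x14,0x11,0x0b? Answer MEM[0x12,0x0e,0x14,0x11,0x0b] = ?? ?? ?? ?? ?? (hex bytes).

[0] 0x11->0x09 len=7 : 44 f1 36 d3 84 53 c4
[1] 0x09->0x13 len=5 : 44 f1 36 d3 84
[2] 0x05->0x0d len=8 : 05 d7 ca 99 44 f1 36 d3
[3] 0x11->0x0b len=5 : 44 f1 36 d3 36
[4] 0x03->0x13 len=4 : 7c a8 05 d7
query mem[0x12]=0xf1, mem[0x0e]=0xd3, mem[0x14]=0xa8, mem[0x11]=0x44, mem[0x0b]=0x44

MEM[0x12,0x0e,0x14,0x11,0x0b] = f1 d3 a8 44 44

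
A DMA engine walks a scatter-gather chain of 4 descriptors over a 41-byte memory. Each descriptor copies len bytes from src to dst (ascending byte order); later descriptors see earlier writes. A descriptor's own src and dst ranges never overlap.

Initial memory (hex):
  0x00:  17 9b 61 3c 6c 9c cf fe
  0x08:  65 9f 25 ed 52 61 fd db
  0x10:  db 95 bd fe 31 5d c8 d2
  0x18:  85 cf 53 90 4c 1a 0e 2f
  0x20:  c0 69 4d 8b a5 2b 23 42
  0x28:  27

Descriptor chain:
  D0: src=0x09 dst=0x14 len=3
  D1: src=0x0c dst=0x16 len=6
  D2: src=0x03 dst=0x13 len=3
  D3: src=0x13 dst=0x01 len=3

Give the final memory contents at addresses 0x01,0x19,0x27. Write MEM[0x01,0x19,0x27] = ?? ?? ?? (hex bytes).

[0] 0x09->0x14 len=3 : 9f 25 ed
[1] 0x0c->0x16 len=6 : 52 61 fd db db 95
[2] 0x03->0x13 len=3 : 3c 6c 9c
[3] 0x13->0x01 len=3 : 3c 6c 9c
query mem[0x01]=0x3c, mem[0x19]=0xdb, mem[0x27]=0x42

MEM[0x01,0x19,0x27] = 3c db 42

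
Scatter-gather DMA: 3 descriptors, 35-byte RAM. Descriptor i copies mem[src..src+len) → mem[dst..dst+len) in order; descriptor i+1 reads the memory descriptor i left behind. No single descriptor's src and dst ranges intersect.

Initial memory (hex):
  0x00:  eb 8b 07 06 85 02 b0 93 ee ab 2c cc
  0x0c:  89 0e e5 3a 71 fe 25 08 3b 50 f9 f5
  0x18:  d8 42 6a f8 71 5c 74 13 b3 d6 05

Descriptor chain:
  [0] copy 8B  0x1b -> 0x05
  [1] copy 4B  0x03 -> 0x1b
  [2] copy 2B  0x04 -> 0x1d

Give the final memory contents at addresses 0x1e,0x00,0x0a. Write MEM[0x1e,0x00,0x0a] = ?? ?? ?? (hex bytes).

MEM[0x1e,0x00,0x0a] = f8 eb b3

  after D0: wrote 8B at 0x05 = f8715c7413b3d605
  after D1: wrote 4B at 0x1b = 0685f871
  after D2: wrote 2B at 0x1d = 85f8
query mem[0x1e]=0xf8, mem[0x00]=0xeb, mem[0x0a]=0xb3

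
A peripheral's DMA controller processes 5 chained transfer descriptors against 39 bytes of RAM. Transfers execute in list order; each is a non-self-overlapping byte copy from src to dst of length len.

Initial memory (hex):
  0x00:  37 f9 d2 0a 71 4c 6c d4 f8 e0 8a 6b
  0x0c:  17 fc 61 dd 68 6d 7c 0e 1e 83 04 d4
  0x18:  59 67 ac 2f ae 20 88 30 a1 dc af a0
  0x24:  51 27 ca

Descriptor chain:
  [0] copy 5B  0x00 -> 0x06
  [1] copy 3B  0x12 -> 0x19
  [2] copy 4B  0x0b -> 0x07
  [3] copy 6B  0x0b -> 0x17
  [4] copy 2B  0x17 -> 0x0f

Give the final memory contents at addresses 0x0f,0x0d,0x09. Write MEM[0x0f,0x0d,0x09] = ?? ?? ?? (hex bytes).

#0 dst[0x06+5] := {0x37,0xf9,0xd2,0x0a,0x71}
#1 dst[0x19+3] := {0x7c,0x0e,0x1e}
#2 dst[0x07+4] := {0x6b,0x17,0xfc,0x61}
#3 dst[0x17+6] := {0x6b,0x17,0xfc,0x61,0xdd,0x68}
#4 dst[0x0f+2] := {0x6b,0x17}
query mem[0x0f]=0x6b, mem[0x0d]=0xfc, mem[0x09]=0xfc

MEM[0x0f,0x0d,0x09] = 6b fc fc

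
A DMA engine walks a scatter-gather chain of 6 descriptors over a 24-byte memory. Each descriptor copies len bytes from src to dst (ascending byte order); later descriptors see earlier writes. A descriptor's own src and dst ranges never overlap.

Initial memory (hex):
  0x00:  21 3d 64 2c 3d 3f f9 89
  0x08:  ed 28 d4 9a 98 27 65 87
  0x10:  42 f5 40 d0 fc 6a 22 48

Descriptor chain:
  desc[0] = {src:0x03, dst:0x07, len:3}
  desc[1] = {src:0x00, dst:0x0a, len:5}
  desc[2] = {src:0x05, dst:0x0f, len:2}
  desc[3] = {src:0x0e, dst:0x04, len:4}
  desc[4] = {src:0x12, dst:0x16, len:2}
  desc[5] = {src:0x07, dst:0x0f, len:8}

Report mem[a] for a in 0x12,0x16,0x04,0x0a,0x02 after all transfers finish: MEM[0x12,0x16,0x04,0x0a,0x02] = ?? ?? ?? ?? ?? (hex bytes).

MEM[0x12,0x16,0x04,0x0a,0x02] = 21 3d 3d 21 64

D0: mem[0x07..0x09] <- [2c 3d 3f]
D1: mem[0x0a..0x0e] <- [21 3d 64 2c 3d]
D2: mem[0x0f..0x10] <- [3f f9]
D3: mem[0x04..0x07] <- [3d 3f f9 f5]
D4: mem[0x16..0x17] <- [40 d0]
D5: mem[0x0f..0x16] <- [f5 3d 3f 21 3d 64 2c 3d]
query mem[0x12]=0x21, mem[0x16]=0x3d, mem[0x04]=0x3d, mem[0x0a]=0x21, mem[0x02]=0x64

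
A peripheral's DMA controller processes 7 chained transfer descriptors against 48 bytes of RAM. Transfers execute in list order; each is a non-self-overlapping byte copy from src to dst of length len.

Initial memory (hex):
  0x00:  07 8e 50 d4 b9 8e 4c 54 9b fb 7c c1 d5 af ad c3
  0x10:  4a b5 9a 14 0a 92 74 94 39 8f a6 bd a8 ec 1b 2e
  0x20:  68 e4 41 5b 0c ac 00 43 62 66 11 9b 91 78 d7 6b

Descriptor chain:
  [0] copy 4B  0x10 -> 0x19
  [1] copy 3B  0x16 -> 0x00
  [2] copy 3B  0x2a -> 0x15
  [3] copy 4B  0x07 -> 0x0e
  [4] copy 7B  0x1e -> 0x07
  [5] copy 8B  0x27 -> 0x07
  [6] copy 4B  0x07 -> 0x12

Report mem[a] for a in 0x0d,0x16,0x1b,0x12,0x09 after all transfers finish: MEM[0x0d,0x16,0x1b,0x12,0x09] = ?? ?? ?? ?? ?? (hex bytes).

[0] 0x10->0x19 len=4 : 4a b5 9a 14
[1] 0x16->0x00 len=3 : 74 94 39
[2] 0x2a->0x15 len=3 : 11 9b 91
[3] 0x07->0x0e len=4 : 54 9b fb 7c
[4] 0x1e->0x07 len=7 : 1b 2e 68 e4 41 5b 0c
[5] 0x27->0x07 len=8 : 43 62 66 11 9b 91 78 d7
[6] 0x07->0x12 len=4 : 43 62 66 11
query mem[0x0d]=0x78, mem[0x16]=0x9b, mem[0x1b]=0x9a, mem[0x12]=0x43, mem[0x09]=0x66

MEM[0x0d,0x16,0x1b,0x12,0x09] = 78 9b 9a 43 66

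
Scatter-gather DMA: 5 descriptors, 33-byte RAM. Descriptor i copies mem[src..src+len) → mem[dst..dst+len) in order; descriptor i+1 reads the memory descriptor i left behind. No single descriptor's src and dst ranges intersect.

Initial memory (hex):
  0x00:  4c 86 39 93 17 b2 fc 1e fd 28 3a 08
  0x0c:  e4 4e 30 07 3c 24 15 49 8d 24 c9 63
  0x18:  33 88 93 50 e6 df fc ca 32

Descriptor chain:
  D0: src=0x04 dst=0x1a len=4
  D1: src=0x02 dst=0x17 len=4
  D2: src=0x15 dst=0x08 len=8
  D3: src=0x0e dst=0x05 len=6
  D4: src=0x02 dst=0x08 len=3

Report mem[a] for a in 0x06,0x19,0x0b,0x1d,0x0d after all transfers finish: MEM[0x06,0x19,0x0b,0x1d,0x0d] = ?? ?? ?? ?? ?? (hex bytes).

#0 dst[0x1a+4] := {0x17,0xb2,0xfc,0x1e}
#1 dst[0x17+4] := {0x39,0x93,0x17,0xb2}
#2 dst[0x08+8] := {0x24,0xc9,0x39,0x93,0x17,0xb2,0xb2,0xfc}
#3 dst[0x05+6] := {0xb2,0xfc,0x3c,0x24,0x15,0x49}
#4 dst[0x08+3] := {0x39,0x93,0x17}
query mem[0x06]=0xfc, mem[0x19]=0x17, mem[0x0b]=0x93, mem[0x1d]=0x1e, mem[0x0d]=0xb2

MEM[0x06,0x19,0x0b,0x1d,0x0d] = fc 17 93 1e b2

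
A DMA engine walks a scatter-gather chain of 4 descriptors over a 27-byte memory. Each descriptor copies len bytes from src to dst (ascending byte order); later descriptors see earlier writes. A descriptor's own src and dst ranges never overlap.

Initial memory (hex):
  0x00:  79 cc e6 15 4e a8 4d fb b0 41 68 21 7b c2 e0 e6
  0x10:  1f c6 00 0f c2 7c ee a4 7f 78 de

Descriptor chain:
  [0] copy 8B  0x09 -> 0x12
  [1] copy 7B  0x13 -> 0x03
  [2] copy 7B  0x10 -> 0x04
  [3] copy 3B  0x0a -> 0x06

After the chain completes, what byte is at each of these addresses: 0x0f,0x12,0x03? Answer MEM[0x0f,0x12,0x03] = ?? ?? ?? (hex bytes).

[0] 0x09->0x12 len=8 : 41 68 21 7b c2 e0 e6 1f
[1] 0x13->0x03 len=7 : 68 21 7b c2 e0 e6 1f
[2] 0x10->0x04 len=7 : 1f c6 41 68 21 7b c2
[3] 0x0a->0x06 len=3 : c2 21 7b
query mem[0x0f]=0xe6, mem[0x12]=0x41, mem[0x03]=0x68

MEM[0x0f,0x12,0x03] = e6 41 68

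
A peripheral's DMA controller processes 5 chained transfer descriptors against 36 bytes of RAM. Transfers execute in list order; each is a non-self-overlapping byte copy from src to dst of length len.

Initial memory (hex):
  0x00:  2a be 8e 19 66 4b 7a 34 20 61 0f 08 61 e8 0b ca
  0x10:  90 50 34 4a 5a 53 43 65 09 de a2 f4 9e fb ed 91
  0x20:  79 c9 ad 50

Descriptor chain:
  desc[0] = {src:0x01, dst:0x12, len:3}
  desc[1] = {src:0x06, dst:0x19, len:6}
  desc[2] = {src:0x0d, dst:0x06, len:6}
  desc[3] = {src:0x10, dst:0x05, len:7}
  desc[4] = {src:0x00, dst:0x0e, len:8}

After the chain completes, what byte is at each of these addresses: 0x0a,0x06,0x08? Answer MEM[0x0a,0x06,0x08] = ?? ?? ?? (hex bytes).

[0] 0x01->0x12 len=3 : be 8e 19
[1] 0x06->0x19 len=6 : 7a 34 20 61 0f 08
[2] 0x0d->0x06 len=6 : e8 0b ca 90 50 be
[3] 0x10->0x05 len=7 : 90 50 be 8e 19 53 43
[4] 0x00->0x0e len=8 : 2a be 8e 19 66 90 50 be
query mem[0x0a]=0x53, mem[0x06]=0x50, mem[0x08]=0x8e

MEM[0x0a,0x06,0x08] = 53 50 8e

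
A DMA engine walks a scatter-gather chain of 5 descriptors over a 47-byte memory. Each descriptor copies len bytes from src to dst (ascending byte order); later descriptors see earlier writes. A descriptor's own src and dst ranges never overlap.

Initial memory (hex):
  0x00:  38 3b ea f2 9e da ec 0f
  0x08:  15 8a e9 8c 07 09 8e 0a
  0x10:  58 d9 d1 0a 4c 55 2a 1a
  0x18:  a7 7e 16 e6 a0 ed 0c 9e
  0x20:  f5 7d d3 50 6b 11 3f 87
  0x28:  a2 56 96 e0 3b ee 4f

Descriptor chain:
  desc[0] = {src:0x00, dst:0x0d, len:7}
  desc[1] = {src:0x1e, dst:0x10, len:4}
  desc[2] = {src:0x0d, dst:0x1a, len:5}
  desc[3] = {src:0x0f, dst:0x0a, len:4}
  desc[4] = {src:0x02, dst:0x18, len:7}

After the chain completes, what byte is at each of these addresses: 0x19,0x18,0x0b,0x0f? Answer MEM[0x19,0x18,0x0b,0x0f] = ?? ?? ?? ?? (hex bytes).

MEM[0x19,0x18,0x0b,0x0f] = f2 ea 0c ea

  after D0: wrote 7B at 0x0d = 383beaf29edaec
  after D1: wrote 4B at 0x10 = 0c9ef57d
  after D2: wrote 5B at 0x1a = 383bea0c9e
  after D3: wrote 4B at 0x0a = ea0c9ef5
  after D4: wrote 7B at 0x18 = eaf29edaec0f15
query mem[0x19]=0xf2, mem[0x18]=0xea, mem[0x0b]=0x0c, mem[0x0f]=0xea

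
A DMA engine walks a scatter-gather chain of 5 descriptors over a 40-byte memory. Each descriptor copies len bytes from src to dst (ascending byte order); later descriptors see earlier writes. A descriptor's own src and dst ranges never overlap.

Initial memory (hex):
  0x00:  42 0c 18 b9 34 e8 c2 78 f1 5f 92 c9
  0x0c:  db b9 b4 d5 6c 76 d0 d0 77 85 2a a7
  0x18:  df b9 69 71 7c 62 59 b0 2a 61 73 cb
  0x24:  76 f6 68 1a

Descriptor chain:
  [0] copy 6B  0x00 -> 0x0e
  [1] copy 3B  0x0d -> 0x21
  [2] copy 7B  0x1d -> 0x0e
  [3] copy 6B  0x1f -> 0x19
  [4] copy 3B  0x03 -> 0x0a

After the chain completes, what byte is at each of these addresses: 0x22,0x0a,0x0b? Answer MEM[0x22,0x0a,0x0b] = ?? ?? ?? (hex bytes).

MEM[0x22,0x0a,0x0b] = 42 b9 34

  after D0: wrote 6B at 0x0e = 420c18b934e8
  after D1: wrote 3B at 0x21 = b9420c
  after D2: wrote 7B at 0x0e = 6259b02ab9420c
  after D3: wrote 6B at 0x19 = b02ab9420c76
  after D4: wrote 3B at 0x0a = b934e8
query mem[0x22]=0x42, mem[0x0a]=0xb9, mem[0x0b]=0x34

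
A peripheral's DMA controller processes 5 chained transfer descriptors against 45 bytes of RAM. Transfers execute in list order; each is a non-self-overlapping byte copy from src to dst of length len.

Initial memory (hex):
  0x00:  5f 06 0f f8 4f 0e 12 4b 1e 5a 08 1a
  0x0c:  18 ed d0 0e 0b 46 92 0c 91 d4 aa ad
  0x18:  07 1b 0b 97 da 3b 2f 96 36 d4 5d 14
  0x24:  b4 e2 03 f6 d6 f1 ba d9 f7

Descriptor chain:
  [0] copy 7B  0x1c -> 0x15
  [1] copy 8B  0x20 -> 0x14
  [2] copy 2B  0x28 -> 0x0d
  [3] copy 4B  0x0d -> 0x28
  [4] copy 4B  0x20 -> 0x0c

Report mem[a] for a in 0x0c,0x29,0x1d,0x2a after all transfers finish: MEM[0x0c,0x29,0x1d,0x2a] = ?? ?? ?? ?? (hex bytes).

#0 dst[0x15+7] := {0xda,0x3b,0x2f,0x96,0x36,0xd4,0x5d}
#1 dst[0x14+8] := {0x36,0xd4,0x5d,0x14,0xb4,0xe2,0x03,0xf6}
#2 dst[0x0d+2] := {0xd6,0xf1}
#3 dst[0x28+4] := {0xd6,0xf1,0x0e,0x0b}
#4 dst[0x0c+4] := {0x36,0xd4,0x5d,0x14}
query mem[0x0c]=0x36, mem[0x29]=0xf1, mem[0x1d]=0x3b, mem[0x2a]=0x0e

MEM[0x0c,0x29,0x1d,0x2a] = 36 f1 3b 0e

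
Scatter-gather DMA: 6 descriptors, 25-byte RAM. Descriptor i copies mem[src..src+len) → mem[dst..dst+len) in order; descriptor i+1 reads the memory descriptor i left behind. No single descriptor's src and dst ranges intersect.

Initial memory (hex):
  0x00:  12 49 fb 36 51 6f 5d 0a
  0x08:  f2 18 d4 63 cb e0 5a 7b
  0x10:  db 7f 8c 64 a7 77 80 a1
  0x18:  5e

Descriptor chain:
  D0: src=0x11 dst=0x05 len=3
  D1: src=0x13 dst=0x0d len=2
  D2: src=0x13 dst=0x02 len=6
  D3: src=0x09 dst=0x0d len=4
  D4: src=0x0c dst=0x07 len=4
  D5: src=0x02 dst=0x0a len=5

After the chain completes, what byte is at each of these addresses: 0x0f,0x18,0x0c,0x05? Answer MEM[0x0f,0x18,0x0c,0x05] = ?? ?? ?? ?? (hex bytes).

D0: mem[0x05..0x07] <- [7f 8c 64]
D1: mem[0x0d..0x0e] <- [64 a7]
D2: mem[0x02..0x07] <- [64 a7 77 80 a1 5e]
D3: mem[0x0d..0x10] <- [18 d4 63 cb]
D4: mem[0x07..0x0a] <- [cb 18 d4 63]
D5: mem[0x0a..0x0e] <- [64 a7 77 80 a1]
query mem[0x0f]=0x63, mem[0x18]=0x5e, mem[0x0c]=0x77, mem[0x05]=0x80

MEM[0x0f,0x18,0x0c,0x05] = 63 5e 77 80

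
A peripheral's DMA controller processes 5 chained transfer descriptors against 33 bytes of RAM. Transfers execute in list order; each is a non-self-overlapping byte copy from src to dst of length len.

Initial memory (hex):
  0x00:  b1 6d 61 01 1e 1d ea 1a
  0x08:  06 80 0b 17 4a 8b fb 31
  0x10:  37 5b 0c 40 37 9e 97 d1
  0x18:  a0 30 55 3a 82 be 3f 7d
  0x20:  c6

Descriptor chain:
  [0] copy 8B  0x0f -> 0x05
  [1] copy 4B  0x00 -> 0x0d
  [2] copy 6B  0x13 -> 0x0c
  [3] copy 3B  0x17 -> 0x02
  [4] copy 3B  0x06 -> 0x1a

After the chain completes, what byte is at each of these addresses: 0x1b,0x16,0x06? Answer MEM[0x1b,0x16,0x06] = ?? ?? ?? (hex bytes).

MEM[0x1b,0x16,0x06] = 5b 97 37

  after D0: wrote 8B at 0x05 = 31375b0c40379e97
  after D1: wrote 4B at 0x0d = b16d6101
  after D2: wrote 6B at 0x0c = 40379e97d1a0
  after D3: wrote 3B at 0x02 = d1a030
  after D4: wrote 3B at 0x1a = 375b0c
query mem[0x1b]=0x5b, mem[0x16]=0x97, mem[0x06]=0x37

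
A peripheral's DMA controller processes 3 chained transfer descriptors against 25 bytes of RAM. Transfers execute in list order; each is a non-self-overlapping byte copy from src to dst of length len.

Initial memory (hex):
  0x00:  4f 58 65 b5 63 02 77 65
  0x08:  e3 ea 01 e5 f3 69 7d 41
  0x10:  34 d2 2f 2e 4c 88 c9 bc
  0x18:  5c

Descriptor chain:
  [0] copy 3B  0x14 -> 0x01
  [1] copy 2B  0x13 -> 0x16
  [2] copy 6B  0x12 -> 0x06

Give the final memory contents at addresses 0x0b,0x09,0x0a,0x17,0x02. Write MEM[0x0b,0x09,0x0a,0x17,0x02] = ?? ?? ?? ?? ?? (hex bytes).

MEM[0x0b,0x09,0x0a,0x17,0x02] = 4c 88 2e 4c 88

D0: mem[0x01..0x03] <- [4c 88 c9]
D1: mem[0x16..0x17] <- [2e 4c]
D2: mem[0x06..0x0b] <- [2f 2e 4c 88 2e 4c]
query mem[0x0b]=0x4c, mem[0x09]=0x88, mem[0x0a]=0x2e, mem[0x17]=0x4c, mem[0x02]=0x88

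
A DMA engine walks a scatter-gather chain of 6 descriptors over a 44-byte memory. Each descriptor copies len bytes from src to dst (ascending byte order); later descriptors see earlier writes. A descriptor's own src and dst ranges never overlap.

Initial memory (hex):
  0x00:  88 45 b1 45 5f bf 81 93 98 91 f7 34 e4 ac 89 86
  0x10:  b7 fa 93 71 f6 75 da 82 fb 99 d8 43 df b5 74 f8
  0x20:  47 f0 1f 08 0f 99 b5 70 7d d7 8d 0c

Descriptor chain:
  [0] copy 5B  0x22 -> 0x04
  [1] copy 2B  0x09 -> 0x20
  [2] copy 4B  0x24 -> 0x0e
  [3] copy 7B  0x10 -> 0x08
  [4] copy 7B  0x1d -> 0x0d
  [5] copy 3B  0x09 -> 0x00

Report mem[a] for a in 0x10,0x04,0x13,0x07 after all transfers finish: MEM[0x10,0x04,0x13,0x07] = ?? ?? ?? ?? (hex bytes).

#0 dst[0x04+5] := {0x1f,0x08,0x0f,0x99,0xb5}
#1 dst[0x20+2] := {0x91,0xf7}
#2 dst[0x0e+4] := {0x0f,0x99,0xb5,0x70}
#3 dst[0x08+7] := {0xb5,0x70,0x93,0x71,0xf6,0x75,0xda}
#4 dst[0x0d+7] := {0xb5,0x74,0xf8,0x91,0xf7,0x1f,0x08}
#5 dst[0x00+3] := {0x70,0x93,0x71}
query mem[0x10]=0x91, mem[0x04]=0x1f, mem[0x13]=0x08, mem[0x07]=0x99

MEM[0x10,0x04,0x13,0x07] = 91 1f 08 99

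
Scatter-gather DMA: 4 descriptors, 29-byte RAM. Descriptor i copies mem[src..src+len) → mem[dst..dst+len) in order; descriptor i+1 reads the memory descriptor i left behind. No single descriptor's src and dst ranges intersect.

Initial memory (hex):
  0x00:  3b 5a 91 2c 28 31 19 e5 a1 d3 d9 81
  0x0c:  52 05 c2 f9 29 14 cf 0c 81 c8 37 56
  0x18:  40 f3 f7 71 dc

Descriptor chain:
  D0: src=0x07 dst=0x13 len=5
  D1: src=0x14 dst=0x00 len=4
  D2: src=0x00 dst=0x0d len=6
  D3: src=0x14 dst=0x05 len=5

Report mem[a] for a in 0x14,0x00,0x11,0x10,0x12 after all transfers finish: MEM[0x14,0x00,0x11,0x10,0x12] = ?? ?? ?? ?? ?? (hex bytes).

[0] 0x07->0x13 len=5 : e5 a1 d3 d9 81
[1] 0x14->0x00 len=4 : a1 d3 d9 81
[2] 0x00->0x0d len=6 : a1 d3 d9 81 28 31
[3] 0x14->0x05 len=5 : a1 d3 d9 81 40
query mem[0x14]=0xa1, mem[0x00]=0xa1, mem[0x11]=0x28, mem[0x10]=0x81, mem[0x12]=0x31

MEM[0x14,0x00,0x11,0x10,0x12] = a1 a1 28 81 31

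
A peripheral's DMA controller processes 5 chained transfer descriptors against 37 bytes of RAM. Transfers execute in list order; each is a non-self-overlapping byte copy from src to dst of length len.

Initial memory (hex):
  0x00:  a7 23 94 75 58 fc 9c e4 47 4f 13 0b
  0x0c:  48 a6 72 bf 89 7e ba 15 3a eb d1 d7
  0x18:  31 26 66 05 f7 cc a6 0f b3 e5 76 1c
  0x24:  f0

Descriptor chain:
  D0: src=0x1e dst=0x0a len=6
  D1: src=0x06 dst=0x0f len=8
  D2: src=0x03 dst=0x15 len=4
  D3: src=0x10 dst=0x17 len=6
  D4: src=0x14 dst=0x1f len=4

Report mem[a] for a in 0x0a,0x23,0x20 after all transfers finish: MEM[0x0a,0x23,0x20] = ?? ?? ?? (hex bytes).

  after D0: wrote 6B at 0x0a = a60fb3e5761c
  after D1: wrote 8B at 0x0f = 9ce4474fa60fb3e5
  after D2: wrote 4B at 0x15 = 7558fc9c
  after D3: wrote 6B at 0x17 = e4474fa60f75
  after D4: wrote 4B at 0x1f = 0f7558e4
query mem[0x0a]=0xa6, mem[0x23]=0x1c, mem[0x20]=0x75

MEM[0x0a,0x23,0x20] = a6 1c 75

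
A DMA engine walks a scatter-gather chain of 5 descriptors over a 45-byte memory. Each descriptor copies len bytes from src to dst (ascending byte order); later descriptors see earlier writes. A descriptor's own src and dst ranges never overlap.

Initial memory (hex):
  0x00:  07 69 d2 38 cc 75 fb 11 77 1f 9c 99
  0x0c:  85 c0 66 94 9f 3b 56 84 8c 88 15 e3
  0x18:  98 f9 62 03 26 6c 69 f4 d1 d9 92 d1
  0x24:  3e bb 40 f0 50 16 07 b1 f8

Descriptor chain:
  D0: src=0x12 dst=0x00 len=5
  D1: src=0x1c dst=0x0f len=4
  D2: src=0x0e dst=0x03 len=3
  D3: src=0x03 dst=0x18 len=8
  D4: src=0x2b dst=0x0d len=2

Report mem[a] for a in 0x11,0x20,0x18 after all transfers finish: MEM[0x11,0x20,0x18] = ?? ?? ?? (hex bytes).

MEM[0x11,0x20,0x18] = 69 d1 66

D0: mem[0x00..0x04] <- [56 84 8c 88 15]
D1: mem[0x0f..0x12] <- [26 6c 69 f4]
D2: mem[0x03..0x05] <- [66 26 6c]
D3: mem[0x18..0x1f] <- [66 26 6c fb 11 77 1f 9c]
D4: mem[0x0d..0x0e] <- [b1 f8]
query mem[0x11]=0x69, mem[0x20]=0xd1, mem[0x18]=0x66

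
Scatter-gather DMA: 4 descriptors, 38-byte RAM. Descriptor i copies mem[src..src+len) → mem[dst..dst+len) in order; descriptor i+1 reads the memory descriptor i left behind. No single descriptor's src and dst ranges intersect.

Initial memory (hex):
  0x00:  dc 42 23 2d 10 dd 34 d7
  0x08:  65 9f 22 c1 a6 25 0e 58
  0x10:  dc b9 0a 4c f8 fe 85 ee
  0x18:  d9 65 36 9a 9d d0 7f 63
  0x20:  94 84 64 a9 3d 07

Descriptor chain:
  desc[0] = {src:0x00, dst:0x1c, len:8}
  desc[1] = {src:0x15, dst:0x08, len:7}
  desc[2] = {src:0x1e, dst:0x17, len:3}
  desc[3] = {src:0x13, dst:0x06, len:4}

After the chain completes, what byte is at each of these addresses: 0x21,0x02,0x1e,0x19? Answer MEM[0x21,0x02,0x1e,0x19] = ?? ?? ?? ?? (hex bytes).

MEM[0x21,0x02,0x1e,0x19] = dd 23 23 10

#0 dst[0x1c+8] := {0xdc,0x42,0x23,0x2d,0x10,0xdd,0x34,0xd7}
#1 dst[0x08+7] := {0xfe,0x85,0xee,0xd9,0x65,0x36,0x9a}
#2 dst[0x17+3] := {0x23,0x2d,0x10}
#3 dst[0x06+4] := {0x4c,0xf8,0xfe,0x85}
query mem[0x21]=0xdd, mem[0x02]=0x23, mem[0x1e]=0x23, mem[0x19]=0x10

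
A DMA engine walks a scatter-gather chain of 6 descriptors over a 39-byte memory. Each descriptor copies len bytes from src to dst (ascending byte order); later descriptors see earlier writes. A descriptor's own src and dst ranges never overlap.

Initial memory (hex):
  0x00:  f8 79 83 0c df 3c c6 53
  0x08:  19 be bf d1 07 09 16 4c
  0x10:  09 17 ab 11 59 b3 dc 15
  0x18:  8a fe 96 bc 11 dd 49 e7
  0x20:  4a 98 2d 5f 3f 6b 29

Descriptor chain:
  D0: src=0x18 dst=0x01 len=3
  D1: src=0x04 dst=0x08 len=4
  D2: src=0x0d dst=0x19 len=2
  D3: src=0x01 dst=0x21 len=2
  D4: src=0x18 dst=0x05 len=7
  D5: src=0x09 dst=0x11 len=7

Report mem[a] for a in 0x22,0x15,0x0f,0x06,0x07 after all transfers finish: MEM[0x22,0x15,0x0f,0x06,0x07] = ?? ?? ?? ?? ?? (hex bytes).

  after D0: wrote 3B at 0x01 = 8afe96
  after D1: wrote 4B at 0x08 = df3cc653
  after D2: wrote 2B at 0x19 = 0916
  after D3: wrote 2B at 0x21 = 8afe
  after D4: wrote 7B at 0x05 = 8a0916bc11dd49
  after D5: wrote 7B at 0x11 = 11dd490709164c
query mem[0x22]=0xfe, mem[0x15]=0x09, mem[0x0f]=0x4c, mem[0x06]=0x09, mem[0x07]=0x16

MEM[0x22,0x15,0x0f,0x06,0x07] = fe 09 4c 09 16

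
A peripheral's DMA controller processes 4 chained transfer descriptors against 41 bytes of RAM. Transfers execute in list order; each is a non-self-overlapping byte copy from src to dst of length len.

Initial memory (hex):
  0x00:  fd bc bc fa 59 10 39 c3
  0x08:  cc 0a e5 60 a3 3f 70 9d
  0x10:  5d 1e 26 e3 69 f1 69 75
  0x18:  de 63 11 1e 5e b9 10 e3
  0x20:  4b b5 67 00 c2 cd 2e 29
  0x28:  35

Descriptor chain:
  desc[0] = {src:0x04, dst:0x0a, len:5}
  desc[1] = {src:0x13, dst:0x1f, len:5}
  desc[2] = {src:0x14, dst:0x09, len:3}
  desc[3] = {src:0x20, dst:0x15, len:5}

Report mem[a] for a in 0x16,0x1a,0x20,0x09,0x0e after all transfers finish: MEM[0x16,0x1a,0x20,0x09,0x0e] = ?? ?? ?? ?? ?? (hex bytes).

D0: mem[0x0a..0x0e] <- [59 10 39 c3 cc]
D1: mem[0x1f..0x23] <- [e3 69 f1 69 75]
D2: mem[0x09..0x0b] <- [69 f1 69]
D3: mem[0x15..0x19] <- [69 f1 69 75 c2]
query mem[0x16]=0xf1, mem[0x1a]=0x11, mem[0x20]=0x69, mem[0x09]=0x69, mem[0x0e]=0xcc

MEM[0x16,0x1a,0x20,0x09,0x0e] = f1 11 69 69 cc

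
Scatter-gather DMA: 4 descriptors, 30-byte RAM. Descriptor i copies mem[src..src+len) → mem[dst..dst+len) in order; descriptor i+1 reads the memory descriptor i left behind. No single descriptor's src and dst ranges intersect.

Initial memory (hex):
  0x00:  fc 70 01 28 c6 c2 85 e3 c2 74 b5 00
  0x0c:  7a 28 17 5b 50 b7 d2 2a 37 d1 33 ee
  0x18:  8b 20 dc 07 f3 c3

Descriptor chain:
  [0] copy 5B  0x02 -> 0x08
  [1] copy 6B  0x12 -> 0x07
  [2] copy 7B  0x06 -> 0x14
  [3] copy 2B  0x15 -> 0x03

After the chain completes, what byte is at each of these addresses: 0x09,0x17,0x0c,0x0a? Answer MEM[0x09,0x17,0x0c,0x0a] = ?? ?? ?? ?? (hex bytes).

MEM[0x09,0x17,0x0c,0x0a] = 37 37 ee d1

  after D0: wrote 5B at 0x08 = 0128c6c285
  after D1: wrote 6B at 0x07 = d22a37d133ee
  after D2: wrote 7B at 0x14 = 85d22a37d133ee
  after D3: wrote 2B at 0x03 = d22a
query mem[0x09]=0x37, mem[0x17]=0x37, mem[0x0c]=0xee, mem[0x0a]=0xd1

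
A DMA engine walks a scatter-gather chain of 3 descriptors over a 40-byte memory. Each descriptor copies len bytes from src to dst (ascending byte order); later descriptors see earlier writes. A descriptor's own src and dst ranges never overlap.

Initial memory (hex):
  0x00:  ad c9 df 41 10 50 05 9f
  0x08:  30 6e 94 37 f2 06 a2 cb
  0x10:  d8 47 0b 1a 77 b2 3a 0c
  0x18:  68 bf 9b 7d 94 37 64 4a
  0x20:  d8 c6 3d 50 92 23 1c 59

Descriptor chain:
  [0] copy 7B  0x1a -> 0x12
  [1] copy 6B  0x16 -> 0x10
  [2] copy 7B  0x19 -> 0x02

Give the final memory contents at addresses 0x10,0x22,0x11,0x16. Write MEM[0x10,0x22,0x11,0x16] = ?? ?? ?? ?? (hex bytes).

MEM[0x10,0x22,0x11,0x16] = 64 3d 4a 64

D0: mem[0x12..0x18] <- [9b 7d 94 37 64 4a d8]
D1: mem[0x10..0x15] <- [64 4a d8 bf 9b 7d]
D2: mem[0x02..0x08] <- [bf 9b 7d 94 37 64 4a]
query mem[0x10]=0x64, mem[0x22]=0x3d, mem[0x11]=0x4a, mem[0x16]=0x64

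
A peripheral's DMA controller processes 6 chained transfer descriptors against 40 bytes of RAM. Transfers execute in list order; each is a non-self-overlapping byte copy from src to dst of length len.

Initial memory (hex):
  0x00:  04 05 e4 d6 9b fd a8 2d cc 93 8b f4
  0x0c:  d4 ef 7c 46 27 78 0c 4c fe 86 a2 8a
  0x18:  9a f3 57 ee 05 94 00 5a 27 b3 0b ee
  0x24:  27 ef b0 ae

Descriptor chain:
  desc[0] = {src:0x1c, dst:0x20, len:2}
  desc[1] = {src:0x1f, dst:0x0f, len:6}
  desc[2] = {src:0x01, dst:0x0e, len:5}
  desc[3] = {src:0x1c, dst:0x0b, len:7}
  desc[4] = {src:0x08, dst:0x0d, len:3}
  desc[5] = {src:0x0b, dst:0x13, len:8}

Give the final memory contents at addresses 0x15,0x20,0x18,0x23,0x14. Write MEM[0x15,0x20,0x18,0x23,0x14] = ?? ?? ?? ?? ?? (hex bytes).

MEM[0x15,0x20,0x18,0x23,0x14] = cc 05 94 ee 94

#0 dst[0x20+2] := {0x05,0x94}
#1 dst[0x0f+6] := {0x5a,0x05,0x94,0x0b,0xee,0x27}
#2 dst[0x0e+5] := {0x05,0xe4,0xd6,0x9b,0xfd}
#3 dst[0x0b+7] := {0x05,0x94,0x00,0x5a,0x05,0x94,0x0b}
#4 dst[0x0d+3] := {0xcc,0x93,0x8b}
#5 dst[0x13+8] := {0x05,0x94,0xcc,0x93,0x8b,0x94,0x0b,0xfd}
query mem[0x15]=0xcc, mem[0x20]=0x05, mem[0x18]=0x94, mem[0x23]=0xee, mem[0x14]=0x94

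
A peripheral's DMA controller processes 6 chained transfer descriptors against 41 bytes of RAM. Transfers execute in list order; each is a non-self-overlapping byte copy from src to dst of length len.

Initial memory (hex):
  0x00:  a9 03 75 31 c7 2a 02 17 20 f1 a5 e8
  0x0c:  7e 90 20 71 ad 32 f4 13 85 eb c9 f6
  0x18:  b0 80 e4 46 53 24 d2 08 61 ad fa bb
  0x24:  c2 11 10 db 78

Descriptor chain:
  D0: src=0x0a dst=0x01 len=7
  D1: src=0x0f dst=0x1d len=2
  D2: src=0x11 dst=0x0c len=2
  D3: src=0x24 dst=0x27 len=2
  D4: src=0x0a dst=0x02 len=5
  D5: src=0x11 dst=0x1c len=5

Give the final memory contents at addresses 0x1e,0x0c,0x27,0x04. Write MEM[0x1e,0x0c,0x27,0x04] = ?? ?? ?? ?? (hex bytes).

#0 dst[0x01+7] := {0xa5,0xe8,0x7e,0x90,0x20,0x71,0xad}
#1 dst[0x1d+2] := {0x71,0xad}
#2 dst[0x0c+2] := {0x32,0xf4}
#3 dst[0x27+2] := {0xc2,0x11}
#4 dst[0x02+5] := {0xa5,0xe8,0x32,0xf4,0x20}
#5 dst[0x1c+5] := {0x32,0xf4,0x13,0x85,0xeb}
query mem[0x1e]=0x13, mem[0x0c]=0x32, mem[0x27]=0xc2, mem[0x04]=0x32

MEM[0x1e,0x0c,0x27,0x04] = 13 32 c2 32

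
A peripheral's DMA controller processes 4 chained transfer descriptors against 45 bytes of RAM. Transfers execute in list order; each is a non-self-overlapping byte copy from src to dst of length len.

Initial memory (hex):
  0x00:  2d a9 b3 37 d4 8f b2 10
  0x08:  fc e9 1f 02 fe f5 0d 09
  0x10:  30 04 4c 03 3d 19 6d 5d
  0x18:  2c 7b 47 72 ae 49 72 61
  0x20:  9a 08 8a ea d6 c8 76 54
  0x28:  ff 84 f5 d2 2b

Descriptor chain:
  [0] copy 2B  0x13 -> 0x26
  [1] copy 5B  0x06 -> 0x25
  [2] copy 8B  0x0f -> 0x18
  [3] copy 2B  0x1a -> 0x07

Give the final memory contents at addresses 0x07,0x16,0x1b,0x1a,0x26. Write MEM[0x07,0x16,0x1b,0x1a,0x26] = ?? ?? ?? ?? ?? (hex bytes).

D0: mem[0x26..0x27] <- [03 3d]
D1: mem[0x25..0x29] <- [b2 10 fc e9 1f]
D2: mem[0x18..0x1f] <- [09 30 04 4c 03 3d 19 6d]
D3: mem[0x07..0x08] <- [04 4c]
query mem[0x07]=0x04, mem[0x16]=0x6d, mem[0x1b]=0x4c, mem[0x1a]=0x04, mem[0x26]=0x10

MEM[0x07,0x16,0x1b,0x1a,0x26] = 04 6d 4c 04 10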